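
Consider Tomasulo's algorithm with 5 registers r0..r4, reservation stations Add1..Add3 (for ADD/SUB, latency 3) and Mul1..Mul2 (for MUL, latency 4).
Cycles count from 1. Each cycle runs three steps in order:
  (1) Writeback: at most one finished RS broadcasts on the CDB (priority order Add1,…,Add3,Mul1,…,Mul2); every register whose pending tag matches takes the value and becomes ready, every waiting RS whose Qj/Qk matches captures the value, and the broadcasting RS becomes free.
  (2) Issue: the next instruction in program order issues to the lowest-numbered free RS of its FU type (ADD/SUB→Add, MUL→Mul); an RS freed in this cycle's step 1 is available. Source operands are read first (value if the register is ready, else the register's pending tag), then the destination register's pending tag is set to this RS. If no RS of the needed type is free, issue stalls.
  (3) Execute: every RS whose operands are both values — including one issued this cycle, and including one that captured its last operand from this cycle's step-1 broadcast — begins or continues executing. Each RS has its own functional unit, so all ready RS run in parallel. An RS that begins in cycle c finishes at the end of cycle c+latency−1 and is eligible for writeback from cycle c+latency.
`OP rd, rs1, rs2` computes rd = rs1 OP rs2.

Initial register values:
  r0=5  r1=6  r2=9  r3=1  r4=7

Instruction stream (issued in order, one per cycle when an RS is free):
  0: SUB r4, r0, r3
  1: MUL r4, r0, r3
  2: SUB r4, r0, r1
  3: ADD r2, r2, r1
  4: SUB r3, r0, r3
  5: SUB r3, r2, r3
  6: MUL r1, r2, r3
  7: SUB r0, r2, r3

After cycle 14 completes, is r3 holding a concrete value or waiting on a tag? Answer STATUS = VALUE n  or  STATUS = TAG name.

STATUS = VALUE 11

  c1: issue SUB r4<-Add1  regs: r0:5,r1:6,r2:9,r3:1,r4:Add1
  c2: issue MUL r4<-Mul1  regs: r0:5,r1:6,r2:9,r3:1,r4:Mul1
  c3: issue SUB r4<-Add2  regs: r0:5,r1:6,r2:9,r3:1,r4:Add2
  c4: CDB Add1=4; issue ADD r2<-Add1  regs: r0:5,r1:6,r2:Add1,r3:1,r4:Add2
  c5: issue SUB r3<-Add3  regs: r0:5,r1:6,r2:Add1,r3:Add3,r4:Add2
  c6: CDB Add2=-1; issue SUB r3<-Add2  regs: r0:5,r1:6,r2:Add1,r3:Add2,r4:-1
  c7: CDB Add1=15; issue MUL r1<-Mul2  regs: r0:5,r1:Mul2,r2:15,r3:Add2,r4:-1
  c8: CDB Add3=4; issue SUB r0<-Add1  regs: r0:Add1,r1:Mul2,r2:15,r3:Add2,r4:-1
  c9: CDB Mul1=5  regs: r0:Add1,r1:Mul2,r2:15,r3:Add2,r4:-1
  c10: -  regs: r0:Add1,r1:Mul2,r2:15,r3:Add2,r4:-1
  c11: CDB Add2=11  regs: r0:Add1,r1:Mul2,r2:15,r3:11,r4:-1
  c12: -  regs: r0:Add1,r1:Mul2,r2:15,r3:11,r4:-1
  c13: -  regs: r0:Add1,r1:Mul2,r2:15,r3:11,r4:-1
  c14: CDB Add1=4  regs: r0:4,r1:Mul2,r2:15,r3:11,r4:-1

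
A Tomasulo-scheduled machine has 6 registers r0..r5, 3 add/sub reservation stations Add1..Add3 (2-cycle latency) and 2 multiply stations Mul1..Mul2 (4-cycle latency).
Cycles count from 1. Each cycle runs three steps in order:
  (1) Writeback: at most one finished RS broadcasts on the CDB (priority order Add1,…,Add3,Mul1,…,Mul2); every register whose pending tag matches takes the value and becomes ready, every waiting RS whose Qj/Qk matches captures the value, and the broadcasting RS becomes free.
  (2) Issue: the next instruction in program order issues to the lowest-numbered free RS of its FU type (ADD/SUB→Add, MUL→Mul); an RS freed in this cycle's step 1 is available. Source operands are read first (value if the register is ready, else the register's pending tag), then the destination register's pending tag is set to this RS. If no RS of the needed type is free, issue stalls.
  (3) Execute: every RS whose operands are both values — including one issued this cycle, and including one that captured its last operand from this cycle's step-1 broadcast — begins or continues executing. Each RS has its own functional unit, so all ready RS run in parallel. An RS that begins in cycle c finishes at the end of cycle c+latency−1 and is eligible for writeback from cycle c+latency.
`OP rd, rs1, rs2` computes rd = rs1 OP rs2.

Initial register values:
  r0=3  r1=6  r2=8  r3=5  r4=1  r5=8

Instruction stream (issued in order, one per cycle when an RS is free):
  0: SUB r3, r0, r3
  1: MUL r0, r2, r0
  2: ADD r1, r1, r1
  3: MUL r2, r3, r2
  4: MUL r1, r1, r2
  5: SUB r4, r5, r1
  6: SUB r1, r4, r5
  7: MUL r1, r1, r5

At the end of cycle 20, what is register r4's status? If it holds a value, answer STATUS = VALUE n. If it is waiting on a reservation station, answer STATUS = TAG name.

  c1: issue SUB r3<-Add1  regs: r0:3,r1:6,r2:8,r3:Add1,r4:1,r5:8
  c2: issue MUL r0<-Mul1  regs: r0:Mul1,r1:6,r2:8,r3:Add1,r4:1,r5:8
  c3: CDB Add1=-2; issue ADD r1<-Add1  regs: r0:Mul1,r1:Add1,r2:8,r3:-2,r4:1,r5:8
  c4: issue MUL r2<-Mul2  regs: r0:Mul1,r1:Add1,r2:Mul2,r3:-2,r4:1,r5:8
  c5: CDB Add1=12; stall  regs: r0:Mul1,r1:12,r2:Mul2,r3:-2,r4:1,r5:8
  c6: CDB Mul1=24; issue MUL r1<-Mul1  regs: r0:24,r1:Mul1,r2:Mul2,r3:-2,r4:1,r5:8
  c7: issue SUB r4<-Add1  regs: r0:24,r1:Mul1,r2:Mul2,r3:-2,r4:Add1,r5:8
  c8: CDB Mul2=-16; issue SUB r1<-Add2  regs: r0:24,r1:Add2,r2:-16,r3:-2,r4:Add1,r5:8
  c9: issue MUL r1<-Mul2  regs: r0:24,r1:Mul2,r2:-16,r3:-2,r4:Add1,r5:8
  c10: -  regs: r0:24,r1:Mul2,r2:-16,r3:-2,r4:Add1,r5:8
  c11: -  regs: r0:24,r1:Mul2,r2:-16,r3:-2,r4:Add1,r5:8
  c12: CDB Mul1=-192  regs: r0:24,r1:Mul2,r2:-16,r3:-2,r4:Add1,r5:8
  c13: -  regs: r0:24,r1:Mul2,r2:-16,r3:-2,r4:Add1,r5:8
  c14: CDB Add1=200  regs: r0:24,r1:Mul2,r2:-16,r3:-2,r4:200,r5:8
  c15: -  regs: r0:24,r1:Mul2,r2:-16,r3:-2,r4:200,r5:8
  c16: CDB Add2=192  regs: r0:24,r1:Mul2,r2:-16,r3:-2,r4:200,r5:8
  c17: -  regs: r0:24,r1:Mul2,r2:-16,r3:-2,r4:200,r5:8
  c18: -  regs: r0:24,r1:Mul2,r2:-16,r3:-2,r4:200,r5:8
  c19: -  regs: r0:24,r1:Mul2,r2:-16,r3:-2,r4:200,r5:8
  c20: CDB Mul2=1536  regs: r0:24,r1:1536,r2:-16,r3:-2,r4:200,r5:8

STATUS = VALUE 200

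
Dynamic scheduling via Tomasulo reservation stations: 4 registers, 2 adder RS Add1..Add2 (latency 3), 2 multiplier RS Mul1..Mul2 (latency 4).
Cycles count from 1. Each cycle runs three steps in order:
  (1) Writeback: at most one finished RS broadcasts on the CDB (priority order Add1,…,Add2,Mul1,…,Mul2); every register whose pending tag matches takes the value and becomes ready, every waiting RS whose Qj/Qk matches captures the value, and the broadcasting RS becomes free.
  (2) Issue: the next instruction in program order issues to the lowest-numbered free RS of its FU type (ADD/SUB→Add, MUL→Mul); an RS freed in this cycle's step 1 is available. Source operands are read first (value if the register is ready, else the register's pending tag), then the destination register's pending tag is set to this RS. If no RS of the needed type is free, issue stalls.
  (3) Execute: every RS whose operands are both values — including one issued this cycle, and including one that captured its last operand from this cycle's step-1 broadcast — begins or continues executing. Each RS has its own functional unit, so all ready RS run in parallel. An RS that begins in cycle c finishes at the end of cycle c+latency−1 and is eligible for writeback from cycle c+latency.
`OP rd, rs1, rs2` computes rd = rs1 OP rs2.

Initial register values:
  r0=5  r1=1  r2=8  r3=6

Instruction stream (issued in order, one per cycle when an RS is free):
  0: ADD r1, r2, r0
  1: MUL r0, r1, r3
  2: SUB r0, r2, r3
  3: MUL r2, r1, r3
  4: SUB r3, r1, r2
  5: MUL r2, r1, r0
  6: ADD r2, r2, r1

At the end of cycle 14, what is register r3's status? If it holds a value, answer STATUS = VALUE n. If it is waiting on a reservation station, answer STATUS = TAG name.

STATUS = VALUE -65

cycle 1: issue ADD r1<-Add1 // r0:5,r1:Add1,r2:8,r3:6
cycle 2: issue MUL r0<-Mul1 // r0:Mul1,r1:Add1,r2:8,r3:6
cycle 3: issue SUB r0<-Add2 // r0:Add2,r1:Add1,r2:8,r3:6
cycle 4: CDB Add1=13; issue MUL r2<-Mul2 // r0:Add2,r1:13,r2:Mul2,r3:6
cycle 5: issue SUB r3<-Add1 // r0:Add2,r1:13,r2:Mul2,r3:Add1
cycle 6: CDB Add2=2; stall // r0:2,r1:13,r2:Mul2,r3:Add1
cycle 7: stall // r0:2,r1:13,r2:Mul2,r3:Add1
cycle 8: CDB Mul1=78; issue MUL r2<-Mul1 // r0:2,r1:13,r2:Mul1,r3:Add1
cycle 9: CDB Mul2=78; issue ADD r2<-Add2 // r0:2,r1:13,r2:Add2,r3:Add1
cycle 10: - // r0:2,r1:13,r2:Add2,r3:Add1
cycle 11: - // r0:2,r1:13,r2:Add2,r3:Add1
cycle 12: CDB Add1=-65 // r0:2,r1:13,r2:Add2,r3:-65
cycle 13: CDB Mul1=26 // r0:2,r1:13,r2:Add2,r3:-65
cycle 14: - // r0:2,r1:13,r2:Add2,r3:-65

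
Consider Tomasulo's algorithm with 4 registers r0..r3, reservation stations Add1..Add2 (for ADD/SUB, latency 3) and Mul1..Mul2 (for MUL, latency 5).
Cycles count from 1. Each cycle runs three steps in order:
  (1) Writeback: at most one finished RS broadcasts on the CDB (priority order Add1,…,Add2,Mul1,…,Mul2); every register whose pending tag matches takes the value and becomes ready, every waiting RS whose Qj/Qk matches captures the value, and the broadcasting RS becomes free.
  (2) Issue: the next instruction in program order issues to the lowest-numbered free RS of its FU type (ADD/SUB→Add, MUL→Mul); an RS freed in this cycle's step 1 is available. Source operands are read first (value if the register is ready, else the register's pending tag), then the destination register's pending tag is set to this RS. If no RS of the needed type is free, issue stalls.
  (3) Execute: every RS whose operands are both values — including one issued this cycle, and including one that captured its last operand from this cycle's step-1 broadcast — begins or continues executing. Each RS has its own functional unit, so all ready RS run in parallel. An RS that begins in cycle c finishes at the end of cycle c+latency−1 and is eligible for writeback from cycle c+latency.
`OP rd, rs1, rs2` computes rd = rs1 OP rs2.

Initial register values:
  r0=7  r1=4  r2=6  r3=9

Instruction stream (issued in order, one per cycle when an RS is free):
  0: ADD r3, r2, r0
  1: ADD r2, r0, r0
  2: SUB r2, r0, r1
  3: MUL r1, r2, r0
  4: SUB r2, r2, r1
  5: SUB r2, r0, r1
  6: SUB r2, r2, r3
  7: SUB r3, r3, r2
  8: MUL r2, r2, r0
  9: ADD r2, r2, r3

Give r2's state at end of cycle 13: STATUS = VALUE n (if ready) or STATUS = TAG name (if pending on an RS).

cycle 1: issue ADD r3<-Add1 // r0:7,r1:4,r2:6,r3:Add1
cycle 2: issue ADD r2<-Add2 // r0:7,r1:4,r2:Add2,r3:Add1
cycle 3: stall // r0:7,r1:4,r2:Add2,r3:Add1
cycle 4: CDB Add1=13; issue SUB r2<-Add1 // r0:7,r1:4,r2:Add1,r3:13
cycle 5: CDB Add2=14; issue MUL r1<-Mul1 // r0:7,r1:Mul1,r2:Add1,r3:13
cycle 6: issue SUB r2<-Add2 // r0:7,r1:Mul1,r2:Add2,r3:13
cycle 7: CDB Add1=3; issue SUB r2<-Add1 // r0:7,r1:Mul1,r2:Add1,r3:13
cycle 8: stall // r0:7,r1:Mul1,r2:Add1,r3:13
cycle 9: stall // r0:7,r1:Mul1,r2:Add1,r3:13
cycle 10: stall // r0:7,r1:Mul1,r2:Add1,r3:13
cycle 11: stall // r0:7,r1:Mul1,r2:Add1,r3:13
cycle 12: CDB Mul1=21; stall // r0:7,r1:21,r2:Add1,r3:13
cycle 13: stall // r0:7,r1:21,r2:Add1,r3:13

STATUS = TAG Add1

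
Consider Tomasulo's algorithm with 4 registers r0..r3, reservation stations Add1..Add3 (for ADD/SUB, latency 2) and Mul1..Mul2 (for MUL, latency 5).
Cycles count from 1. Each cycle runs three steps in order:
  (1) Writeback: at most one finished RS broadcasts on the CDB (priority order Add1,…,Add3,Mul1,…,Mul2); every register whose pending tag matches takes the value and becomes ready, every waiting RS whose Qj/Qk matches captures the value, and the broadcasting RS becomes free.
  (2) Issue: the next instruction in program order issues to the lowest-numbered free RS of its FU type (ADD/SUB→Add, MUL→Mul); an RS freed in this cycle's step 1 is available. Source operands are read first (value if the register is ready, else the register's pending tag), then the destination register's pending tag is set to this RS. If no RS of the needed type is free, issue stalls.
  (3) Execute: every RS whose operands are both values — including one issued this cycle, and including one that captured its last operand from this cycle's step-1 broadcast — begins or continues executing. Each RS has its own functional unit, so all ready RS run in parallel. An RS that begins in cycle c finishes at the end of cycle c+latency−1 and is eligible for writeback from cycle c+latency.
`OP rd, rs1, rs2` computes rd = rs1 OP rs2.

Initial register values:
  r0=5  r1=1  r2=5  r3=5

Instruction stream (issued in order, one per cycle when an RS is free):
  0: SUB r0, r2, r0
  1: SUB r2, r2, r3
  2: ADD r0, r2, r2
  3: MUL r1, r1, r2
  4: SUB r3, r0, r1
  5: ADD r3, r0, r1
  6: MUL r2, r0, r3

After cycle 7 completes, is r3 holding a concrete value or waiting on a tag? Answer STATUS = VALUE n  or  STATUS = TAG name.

STATUS = TAG Add1

cycle 1: issue SUB r0<-Add1 // r0:Add1,r1:1,r2:5,r3:5
cycle 2: issue SUB r2<-Add2 // r0:Add1,r1:1,r2:Add2,r3:5
cycle 3: CDB Add1=0; issue ADD r0<-Add1 // r0:Add1,r1:1,r2:Add2,r3:5
cycle 4: CDB Add2=0; issue MUL r1<-Mul1 // r0:Add1,r1:Mul1,r2:0,r3:5
cycle 5: issue SUB r3<-Add2 // r0:Add1,r1:Mul1,r2:0,r3:Add2
cycle 6: CDB Add1=0; issue ADD r3<-Add1 // r0:0,r1:Mul1,r2:0,r3:Add1
cycle 7: issue MUL r2<-Mul2 // r0:0,r1:Mul1,r2:Mul2,r3:Add1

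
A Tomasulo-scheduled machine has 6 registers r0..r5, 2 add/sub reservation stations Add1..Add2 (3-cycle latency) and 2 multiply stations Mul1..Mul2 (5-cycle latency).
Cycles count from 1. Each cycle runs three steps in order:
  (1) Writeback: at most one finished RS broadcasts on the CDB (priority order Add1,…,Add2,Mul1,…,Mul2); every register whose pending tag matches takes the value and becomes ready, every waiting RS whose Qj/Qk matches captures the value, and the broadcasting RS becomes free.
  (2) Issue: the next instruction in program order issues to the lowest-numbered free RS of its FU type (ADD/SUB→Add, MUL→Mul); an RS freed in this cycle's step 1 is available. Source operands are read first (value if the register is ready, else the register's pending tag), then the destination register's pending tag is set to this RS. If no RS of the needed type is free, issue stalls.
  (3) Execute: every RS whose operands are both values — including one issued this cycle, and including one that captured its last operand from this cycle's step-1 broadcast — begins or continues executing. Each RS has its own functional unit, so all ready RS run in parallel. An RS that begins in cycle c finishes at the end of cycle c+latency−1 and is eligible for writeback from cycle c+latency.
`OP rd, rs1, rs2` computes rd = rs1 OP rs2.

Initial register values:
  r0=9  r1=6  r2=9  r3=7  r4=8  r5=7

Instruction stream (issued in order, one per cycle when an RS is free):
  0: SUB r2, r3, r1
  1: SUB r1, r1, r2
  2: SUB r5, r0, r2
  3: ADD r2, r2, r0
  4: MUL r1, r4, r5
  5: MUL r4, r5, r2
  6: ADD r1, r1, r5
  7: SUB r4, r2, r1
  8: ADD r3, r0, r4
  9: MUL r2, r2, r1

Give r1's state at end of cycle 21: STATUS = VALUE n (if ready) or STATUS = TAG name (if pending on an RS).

STATUS = VALUE 72

c1: issue SUB r2<-Add1 | r0:9,r1:6,r2:Add1,r3:7,r4:8,r5:7
c2: issue SUB r1<-Add2 | r0:9,r1:Add2,r2:Add1,r3:7,r4:8,r5:7
c3: stall | r0:9,r1:Add2,r2:Add1,r3:7,r4:8,r5:7
c4: CDB Add1=1; issue SUB r5<-Add1 | r0:9,r1:Add2,r2:1,r3:7,r4:8,r5:Add1
c5: stall | r0:9,r1:Add2,r2:1,r3:7,r4:8,r5:Add1
c6: stall | r0:9,r1:Add2,r2:1,r3:7,r4:8,r5:Add1
c7: CDB Add1=8; issue ADD r2<-Add1 | r0:9,r1:Add2,r2:Add1,r3:7,r4:8,r5:8
c8: CDB Add2=5; issue MUL r1<-Mul1 | r0:9,r1:Mul1,r2:Add1,r3:7,r4:8,r5:8
c9: issue MUL r4<-Mul2 | r0:9,r1:Mul1,r2:Add1,r3:7,r4:Mul2,r5:8
c10: CDB Add1=10; issue ADD r1<-Add1 | r0:9,r1:Add1,r2:10,r3:7,r4:Mul2,r5:8
c11: issue SUB r4<-Add2 | r0:9,r1:Add1,r2:10,r3:7,r4:Add2,r5:8
c12: stall | r0:9,r1:Add1,r2:10,r3:7,r4:Add2,r5:8
c13: CDB Mul1=64; stall | r0:9,r1:Add1,r2:10,r3:7,r4:Add2,r5:8
c14: stall | r0:9,r1:Add1,r2:10,r3:7,r4:Add2,r5:8
c15: CDB Mul2=80; stall | r0:9,r1:Add1,r2:10,r3:7,r4:Add2,r5:8
c16: CDB Add1=72; issue ADD r3<-Add1 | r0:9,r1:72,r2:10,r3:Add1,r4:Add2,r5:8
c17: issue MUL r2<-Mul1 | r0:9,r1:72,r2:Mul1,r3:Add1,r4:Add2,r5:8
c18: - | r0:9,r1:72,r2:Mul1,r3:Add1,r4:Add2,r5:8
c19: CDB Add2=-62 | r0:9,r1:72,r2:Mul1,r3:Add1,r4:-62,r5:8
c20: - | r0:9,r1:72,r2:Mul1,r3:Add1,r4:-62,r5:8
c21: - | r0:9,r1:72,r2:Mul1,r3:Add1,r4:-62,r5:8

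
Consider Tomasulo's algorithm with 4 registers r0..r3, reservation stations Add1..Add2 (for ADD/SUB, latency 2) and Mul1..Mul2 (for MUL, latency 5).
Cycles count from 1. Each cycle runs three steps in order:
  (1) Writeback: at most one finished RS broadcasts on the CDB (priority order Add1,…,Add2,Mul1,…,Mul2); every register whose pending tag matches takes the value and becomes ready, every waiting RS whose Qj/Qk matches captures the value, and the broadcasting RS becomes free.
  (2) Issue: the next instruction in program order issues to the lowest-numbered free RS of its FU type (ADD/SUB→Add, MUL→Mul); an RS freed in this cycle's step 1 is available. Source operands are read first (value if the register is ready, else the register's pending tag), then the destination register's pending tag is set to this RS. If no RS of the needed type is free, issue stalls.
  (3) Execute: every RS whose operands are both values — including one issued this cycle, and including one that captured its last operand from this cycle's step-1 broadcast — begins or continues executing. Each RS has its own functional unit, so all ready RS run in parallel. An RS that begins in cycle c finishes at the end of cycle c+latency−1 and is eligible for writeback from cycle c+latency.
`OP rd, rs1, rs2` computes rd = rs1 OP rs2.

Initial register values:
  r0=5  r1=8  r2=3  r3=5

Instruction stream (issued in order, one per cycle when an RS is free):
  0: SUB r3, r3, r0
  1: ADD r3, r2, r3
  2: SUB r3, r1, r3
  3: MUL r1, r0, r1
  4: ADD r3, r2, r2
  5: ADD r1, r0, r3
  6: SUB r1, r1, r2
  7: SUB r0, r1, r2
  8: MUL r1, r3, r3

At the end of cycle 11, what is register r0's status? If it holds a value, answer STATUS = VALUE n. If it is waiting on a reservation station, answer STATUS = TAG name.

STATUS = TAG Add1

cycle 1: issue SUB r3<-Add1 // r0:5,r1:8,r2:3,r3:Add1
cycle 2: issue ADD r3<-Add2 // r0:5,r1:8,r2:3,r3:Add2
cycle 3: CDB Add1=0; issue SUB r3<-Add1 // r0:5,r1:8,r2:3,r3:Add1
cycle 4: issue MUL r1<-Mul1 // r0:5,r1:Mul1,r2:3,r3:Add1
cycle 5: CDB Add2=3; issue ADD r3<-Add2 // r0:5,r1:Mul1,r2:3,r3:Add2
cycle 6: stall // r0:5,r1:Mul1,r2:3,r3:Add2
cycle 7: CDB Add1=5; issue ADD r1<-Add1 // r0:5,r1:Add1,r2:3,r3:Add2
cycle 8: CDB Add2=6; issue SUB r1<-Add2 // r0:5,r1:Add2,r2:3,r3:6
cycle 9: CDB Mul1=40; stall // r0:5,r1:Add2,r2:3,r3:6
cycle 10: CDB Add1=11; issue SUB r0<-Add1 // r0:Add1,r1:Add2,r2:3,r3:6
cycle 11: issue MUL r1<-Mul1 // r0:Add1,r1:Mul1,r2:3,r3:6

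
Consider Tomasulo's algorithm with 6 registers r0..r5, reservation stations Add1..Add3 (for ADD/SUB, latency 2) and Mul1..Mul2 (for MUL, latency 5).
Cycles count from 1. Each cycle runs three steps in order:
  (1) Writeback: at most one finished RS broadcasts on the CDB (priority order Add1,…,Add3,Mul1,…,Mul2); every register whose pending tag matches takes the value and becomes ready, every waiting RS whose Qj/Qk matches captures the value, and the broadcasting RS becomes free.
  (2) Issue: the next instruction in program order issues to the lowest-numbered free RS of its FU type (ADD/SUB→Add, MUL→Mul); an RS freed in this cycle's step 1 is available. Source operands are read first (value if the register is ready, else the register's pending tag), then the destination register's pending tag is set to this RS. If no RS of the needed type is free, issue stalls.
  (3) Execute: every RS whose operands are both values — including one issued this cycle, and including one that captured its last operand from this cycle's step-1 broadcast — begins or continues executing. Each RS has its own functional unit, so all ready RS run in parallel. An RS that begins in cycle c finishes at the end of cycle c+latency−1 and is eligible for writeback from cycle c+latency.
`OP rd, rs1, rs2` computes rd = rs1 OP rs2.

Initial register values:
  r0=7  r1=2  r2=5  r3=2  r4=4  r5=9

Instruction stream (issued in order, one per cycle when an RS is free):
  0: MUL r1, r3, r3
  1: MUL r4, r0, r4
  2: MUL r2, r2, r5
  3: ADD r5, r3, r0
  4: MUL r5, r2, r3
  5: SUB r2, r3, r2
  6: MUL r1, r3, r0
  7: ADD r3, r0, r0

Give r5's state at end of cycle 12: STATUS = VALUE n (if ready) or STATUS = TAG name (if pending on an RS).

STATUS = TAG Mul2

  c1: issue MUL r1<-Mul1  regs: r0:7,r1:Mul1,r2:5,r3:2,r4:4,r5:9
  c2: issue MUL r4<-Mul2  regs: r0:7,r1:Mul1,r2:5,r3:2,r4:Mul2,r5:9
  c3: stall  regs: r0:7,r1:Mul1,r2:5,r3:2,r4:Mul2,r5:9
  c4: stall  regs: r0:7,r1:Mul1,r2:5,r3:2,r4:Mul2,r5:9
  c5: stall  regs: r0:7,r1:Mul1,r2:5,r3:2,r4:Mul2,r5:9
  c6: CDB Mul1=4; issue MUL r2<-Mul1  regs: r0:7,r1:4,r2:Mul1,r3:2,r4:Mul2,r5:9
  c7: CDB Mul2=28; issue ADD r5<-Add1  regs: r0:7,r1:4,r2:Mul1,r3:2,r4:28,r5:Add1
  c8: issue MUL r5<-Mul2  regs: r0:7,r1:4,r2:Mul1,r3:2,r4:28,r5:Mul2
  c9: CDB Add1=9; issue SUB r2<-Add1  regs: r0:7,r1:4,r2:Add1,r3:2,r4:28,r5:Mul2
  c10: stall  regs: r0:7,r1:4,r2:Add1,r3:2,r4:28,r5:Mul2
  c11: CDB Mul1=45; issue MUL r1<-Mul1  regs: r0:7,r1:Mul1,r2:Add1,r3:2,r4:28,r5:Mul2
  c12: issue ADD r3<-Add2  regs: r0:7,r1:Mul1,r2:Add1,r3:Add2,r4:28,r5:Mul2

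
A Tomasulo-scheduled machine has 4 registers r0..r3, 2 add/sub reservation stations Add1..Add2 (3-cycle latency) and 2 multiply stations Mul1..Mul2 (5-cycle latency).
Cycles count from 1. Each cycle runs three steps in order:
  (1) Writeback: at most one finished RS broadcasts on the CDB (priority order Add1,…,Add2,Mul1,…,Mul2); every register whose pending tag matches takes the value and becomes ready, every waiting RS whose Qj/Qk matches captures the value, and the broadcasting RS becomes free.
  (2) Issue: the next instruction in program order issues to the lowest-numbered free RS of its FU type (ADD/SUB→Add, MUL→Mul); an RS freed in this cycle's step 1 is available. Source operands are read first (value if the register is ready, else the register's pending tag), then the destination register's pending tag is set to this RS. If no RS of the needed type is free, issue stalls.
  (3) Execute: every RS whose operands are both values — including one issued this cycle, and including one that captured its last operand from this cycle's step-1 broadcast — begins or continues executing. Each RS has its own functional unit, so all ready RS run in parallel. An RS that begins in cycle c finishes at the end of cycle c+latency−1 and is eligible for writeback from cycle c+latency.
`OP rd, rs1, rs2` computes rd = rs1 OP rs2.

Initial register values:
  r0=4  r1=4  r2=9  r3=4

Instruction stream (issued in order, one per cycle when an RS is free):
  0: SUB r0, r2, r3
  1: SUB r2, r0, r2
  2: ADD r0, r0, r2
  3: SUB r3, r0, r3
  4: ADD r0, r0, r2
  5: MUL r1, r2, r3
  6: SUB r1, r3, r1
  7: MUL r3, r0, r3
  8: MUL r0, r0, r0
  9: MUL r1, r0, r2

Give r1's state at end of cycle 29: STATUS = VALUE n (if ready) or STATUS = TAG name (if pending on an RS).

cycle 1: issue SUB r0<-Add1 // r0:Add1,r1:4,r2:9,r3:4
cycle 2: issue SUB r2<-Add2 // r0:Add1,r1:4,r2:Add2,r3:4
cycle 3: stall // r0:Add1,r1:4,r2:Add2,r3:4
cycle 4: CDB Add1=5; issue ADD r0<-Add1 // r0:Add1,r1:4,r2:Add2,r3:4
cycle 5: stall // r0:Add1,r1:4,r2:Add2,r3:4
cycle 6: stall // r0:Add1,r1:4,r2:Add2,r3:4
cycle 7: CDB Add2=-4; issue SUB r3<-Add2 // r0:Add1,r1:4,r2:-4,r3:Add2
cycle 8: stall // r0:Add1,r1:4,r2:-4,r3:Add2
cycle 9: stall // r0:Add1,r1:4,r2:-4,r3:Add2
cycle 10: CDB Add1=1; issue ADD r0<-Add1 // r0:Add1,r1:4,r2:-4,r3:Add2
cycle 11: issue MUL r1<-Mul1 // r0:Add1,r1:Mul1,r2:-4,r3:Add2
cycle 12: stall // r0:Add1,r1:Mul1,r2:-4,r3:Add2
cycle 13: CDB Add1=-3; issue SUB r1<-Add1 // r0:-3,r1:Add1,r2:-4,r3:Add2
cycle 14: CDB Add2=-3; issue MUL r3<-Mul2 // r0:-3,r1:Add1,r2:-4,r3:Mul2
cycle 15: stall // r0:-3,r1:Add1,r2:-4,r3:Mul2
cycle 16: stall // r0:-3,r1:Add1,r2:-4,r3:Mul2
cycle 17: stall // r0:-3,r1:Add1,r2:-4,r3:Mul2
cycle 18: stall // r0:-3,r1:Add1,r2:-4,r3:Mul2
cycle 19: CDB Mul1=12; issue MUL r0<-Mul1 // r0:Mul1,r1:Add1,r2:-4,r3:Mul2
cycle 20: CDB Mul2=9; issue MUL r1<-Mul2 // r0:Mul1,r1:Mul2,r2:-4,r3:9
cycle 21: - // r0:Mul1,r1:Mul2,r2:-4,r3:9
cycle 22: CDB Add1=-15 // r0:Mul1,r1:Mul2,r2:-4,r3:9
cycle 23: - // r0:Mul1,r1:Mul2,r2:-4,r3:9
cycle 24: CDB Mul1=9 // r0:9,r1:Mul2,r2:-4,r3:9
cycle 25: - // r0:9,r1:Mul2,r2:-4,r3:9
cycle 26: - // r0:9,r1:Mul2,r2:-4,r3:9
cycle 27: - // r0:9,r1:Mul2,r2:-4,r3:9
cycle 28: - // r0:9,r1:Mul2,r2:-4,r3:9
cycle 29: CDB Mul2=-36 // r0:9,r1:-36,r2:-4,r3:9

STATUS = VALUE -36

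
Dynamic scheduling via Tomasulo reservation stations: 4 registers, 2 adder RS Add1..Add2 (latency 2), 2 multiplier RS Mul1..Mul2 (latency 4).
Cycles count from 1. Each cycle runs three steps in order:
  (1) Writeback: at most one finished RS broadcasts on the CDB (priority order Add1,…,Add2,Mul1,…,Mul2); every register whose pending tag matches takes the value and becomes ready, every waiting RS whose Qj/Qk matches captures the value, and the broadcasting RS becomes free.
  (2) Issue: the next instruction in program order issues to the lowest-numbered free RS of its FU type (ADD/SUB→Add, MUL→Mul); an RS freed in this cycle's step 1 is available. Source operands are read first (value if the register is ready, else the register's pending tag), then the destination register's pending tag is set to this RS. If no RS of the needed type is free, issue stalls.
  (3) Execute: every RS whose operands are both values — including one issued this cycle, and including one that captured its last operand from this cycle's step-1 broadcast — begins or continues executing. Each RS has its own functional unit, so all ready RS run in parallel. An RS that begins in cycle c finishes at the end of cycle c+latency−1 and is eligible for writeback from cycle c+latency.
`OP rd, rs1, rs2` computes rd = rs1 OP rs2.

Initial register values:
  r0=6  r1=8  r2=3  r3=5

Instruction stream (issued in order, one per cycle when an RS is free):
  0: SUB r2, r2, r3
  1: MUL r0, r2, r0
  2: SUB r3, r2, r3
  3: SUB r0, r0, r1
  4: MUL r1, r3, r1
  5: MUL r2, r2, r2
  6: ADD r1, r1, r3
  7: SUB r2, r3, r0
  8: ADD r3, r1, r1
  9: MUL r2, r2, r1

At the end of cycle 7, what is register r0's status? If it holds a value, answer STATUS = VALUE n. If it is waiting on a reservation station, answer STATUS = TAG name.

cycle 1: issue SUB r2<-Add1 // r0:6,r1:8,r2:Add1,r3:5
cycle 2: issue MUL r0<-Mul1 // r0:Mul1,r1:8,r2:Add1,r3:5
cycle 3: CDB Add1=-2; issue SUB r3<-Add1 // r0:Mul1,r1:8,r2:-2,r3:Add1
cycle 4: issue SUB r0<-Add2 // r0:Add2,r1:8,r2:-2,r3:Add1
cycle 5: CDB Add1=-7; issue MUL r1<-Mul2 // r0:Add2,r1:Mul2,r2:-2,r3:-7
cycle 6: stall // r0:Add2,r1:Mul2,r2:-2,r3:-7
cycle 7: CDB Mul1=-12; issue MUL r2<-Mul1 // r0:Add2,r1:Mul2,r2:Mul1,r3:-7

STATUS = TAG Add2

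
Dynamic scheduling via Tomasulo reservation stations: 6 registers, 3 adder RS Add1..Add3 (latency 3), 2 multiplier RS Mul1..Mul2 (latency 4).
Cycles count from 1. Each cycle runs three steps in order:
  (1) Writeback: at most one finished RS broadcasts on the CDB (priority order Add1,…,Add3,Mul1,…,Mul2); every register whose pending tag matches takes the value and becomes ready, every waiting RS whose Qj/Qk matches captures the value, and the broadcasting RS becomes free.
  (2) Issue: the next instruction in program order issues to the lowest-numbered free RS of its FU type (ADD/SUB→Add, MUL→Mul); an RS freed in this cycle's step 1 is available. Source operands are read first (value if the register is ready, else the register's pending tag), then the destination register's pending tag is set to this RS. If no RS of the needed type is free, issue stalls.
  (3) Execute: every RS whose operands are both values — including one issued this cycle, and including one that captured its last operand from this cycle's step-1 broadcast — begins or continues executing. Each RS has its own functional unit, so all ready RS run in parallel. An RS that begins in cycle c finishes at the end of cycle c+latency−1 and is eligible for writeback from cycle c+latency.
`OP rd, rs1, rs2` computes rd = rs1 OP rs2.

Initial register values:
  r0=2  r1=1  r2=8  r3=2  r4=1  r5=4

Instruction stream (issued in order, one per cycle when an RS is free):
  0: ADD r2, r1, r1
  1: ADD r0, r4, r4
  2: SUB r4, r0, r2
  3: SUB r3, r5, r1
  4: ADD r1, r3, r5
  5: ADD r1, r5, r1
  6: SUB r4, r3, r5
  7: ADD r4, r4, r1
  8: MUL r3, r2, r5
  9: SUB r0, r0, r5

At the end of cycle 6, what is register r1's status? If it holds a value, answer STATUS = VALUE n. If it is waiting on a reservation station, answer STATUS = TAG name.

STATUS = TAG Add2

  c1: issue ADD r2<-Add1  regs: r0:2,r1:1,r2:Add1,r3:2,r4:1,r5:4
  c2: issue ADD r0<-Add2  regs: r0:Add2,r1:1,r2:Add1,r3:2,r4:1,r5:4
  c3: issue SUB r4<-Add3  regs: r0:Add2,r1:1,r2:Add1,r3:2,r4:Add3,r5:4
  c4: CDB Add1=2; issue SUB r3<-Add1  regs: r0:Add2,r1:1,r2:2,r3:Add1,r4:Add3,r5:4
  c5: CDB Add2=2; issue ADD r1<-Add2  regs: r0:2,r1:Add2,r2:2,r3:Add1,r4:Add3,r5:4
  c6: stall  regs: r0:2,r1:Add2,r2:2,r3:Add1,r4:Add3,r5:4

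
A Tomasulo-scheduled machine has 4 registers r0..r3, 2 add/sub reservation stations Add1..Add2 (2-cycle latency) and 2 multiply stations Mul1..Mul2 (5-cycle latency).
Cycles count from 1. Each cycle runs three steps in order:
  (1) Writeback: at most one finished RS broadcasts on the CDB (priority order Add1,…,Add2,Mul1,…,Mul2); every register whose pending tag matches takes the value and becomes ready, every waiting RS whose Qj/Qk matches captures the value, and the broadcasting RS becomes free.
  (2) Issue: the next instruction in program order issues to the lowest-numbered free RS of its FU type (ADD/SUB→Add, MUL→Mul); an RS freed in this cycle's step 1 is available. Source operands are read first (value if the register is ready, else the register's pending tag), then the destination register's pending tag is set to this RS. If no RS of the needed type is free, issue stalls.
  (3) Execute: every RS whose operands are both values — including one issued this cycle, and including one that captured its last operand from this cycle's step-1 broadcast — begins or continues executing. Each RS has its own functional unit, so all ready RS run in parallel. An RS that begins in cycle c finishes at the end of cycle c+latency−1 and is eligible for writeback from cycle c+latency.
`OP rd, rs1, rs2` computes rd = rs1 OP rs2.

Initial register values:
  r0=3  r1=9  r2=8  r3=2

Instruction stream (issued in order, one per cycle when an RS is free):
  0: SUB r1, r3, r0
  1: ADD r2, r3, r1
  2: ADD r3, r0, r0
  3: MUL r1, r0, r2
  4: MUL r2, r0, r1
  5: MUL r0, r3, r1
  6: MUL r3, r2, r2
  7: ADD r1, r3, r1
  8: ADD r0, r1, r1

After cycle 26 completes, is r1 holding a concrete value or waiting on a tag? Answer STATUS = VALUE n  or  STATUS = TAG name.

cycle 1: issue SUB r1<-Add1 // r0:3,r1:Add1,r2:8,r3:2
cycle 2: issue ADD r2<-Add2 // r0:3,r1:Add1,r2:Add2,r3:2
cycle 3: CDB Add1=-1; issue ADD r3<-Add1 // r0:3,r1:-1,r2:Add2,r3:Add1
cycle 4: issue MUL r1<-Mul1 // r0:3,r1:Mul1,r2:Add2,r3:Add1
cycle 5: CDB Add1=6; issue MUL r2<-Mul2 // r0:3,r1:Mul1,r2:Mul2,r3:6
cycle 6: CDB Add2=1; stall // r0:3,r1:Mul1,r2:Mul2,r3:6
cycle 7: stall // r0:3,r1:Mul1,r2:Mul2,r3:6
cycle 8: stall // r0:3,r1:Mul1,r2:Mul2,r3:6
cycle 9: stall // r0:3,r1:Mul1,r2:Mul2,r3:6
cycle 10: stall // r0:3,r1:Mul1,r2:Mul2,r3:6
cycle 11: CDB Mul1=3; issue MUL r0<-Mul1 // r0:Mul1,r1:3,r2:Mul2,r3:6
cycle 12: stall // r0:Mul1,r1:3,r2:Mul2,r3:6
cycle 13: stall // r0:Mul1,r1:3,r2:Mul2,r3:6
cycle 14: stall // r0:Mul1,r1:3,r2:Mul2,r3:6
cycle 15: stall // r0:Mul1,r1:3,r2:Mul2,r3:6
cycle 16: CDB Mul1=18; issue MUL r3<-Mul1 // r0:18,r1:3,r2:Mul2,r3:Mul1
cycle 17: CDB Mul2=9; issue ADD r1<-Add1 // r0:18,r1:Add1,r2:9,r3:Mul1
cycle 18: issue ADD r0<-Add2 // r0:Add2,r1:Add1,r2:9,r3:Mul1
cycle 19: - // r0:Add2,r1:Add1,r2:9,r3:Mul1
cycle 20: - // r0:Add2,r1:Add1,r2:9,r3:Mul1
cycle 21: - // r0:Add2,r1:Add1,r2:9,r3:Mul1
cycle 22: CDB Mul1=81 // r0:Add2,r1:Add1,r2:9,r3:81
cycle 23: - // r0:Add2,r1:Add1,r2:9,r3:81
cycle 24: CDB Add1=84 // r0:Add2,r1:84,r2:9,r3:81
cycle 25: - // r0:Add2,r1:84,r2:9,r3:81
cycle 26: CDB Add2=168 // r0:168,r1:84,r2:9,r3:81

STATUS = VALUE 84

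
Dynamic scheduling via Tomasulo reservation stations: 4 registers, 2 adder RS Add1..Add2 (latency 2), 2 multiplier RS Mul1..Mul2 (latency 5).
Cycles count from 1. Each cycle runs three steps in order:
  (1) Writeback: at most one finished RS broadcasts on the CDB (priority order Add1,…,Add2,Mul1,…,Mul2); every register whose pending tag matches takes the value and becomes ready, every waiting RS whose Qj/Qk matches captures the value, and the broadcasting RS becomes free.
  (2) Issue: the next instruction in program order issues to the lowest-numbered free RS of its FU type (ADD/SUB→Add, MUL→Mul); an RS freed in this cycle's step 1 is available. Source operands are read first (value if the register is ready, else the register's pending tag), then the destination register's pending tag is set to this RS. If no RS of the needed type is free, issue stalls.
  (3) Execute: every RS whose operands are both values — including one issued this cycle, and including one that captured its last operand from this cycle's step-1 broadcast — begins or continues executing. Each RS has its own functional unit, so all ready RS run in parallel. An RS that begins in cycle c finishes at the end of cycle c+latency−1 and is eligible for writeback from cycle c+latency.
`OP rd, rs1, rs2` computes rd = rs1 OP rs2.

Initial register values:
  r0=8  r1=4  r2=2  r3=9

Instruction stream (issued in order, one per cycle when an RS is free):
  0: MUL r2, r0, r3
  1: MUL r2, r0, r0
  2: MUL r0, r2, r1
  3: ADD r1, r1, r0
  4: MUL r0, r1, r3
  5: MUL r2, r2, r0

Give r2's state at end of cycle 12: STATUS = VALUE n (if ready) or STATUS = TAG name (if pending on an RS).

  c1: issue MUL r2<-Mul1  regs: r0:8,r1:4,r2:Mul1,r3:9
  c2: issue MUL r2<-Mul2  regs: r0:8,r1:4,r2:Mul2,r3:9
  c3: stall  regs: r0:8,r1:4,r2:Mul2,r3:9
  c4: stall  regs: r0:8,r1:4,r2:Mul2,r3:9
  c5: stall  regs: r0:8,r1:4,r2:Mul2,r3:9
  c6: CDB Mul1=72; issue MUL r0<-Mul1  regs: r0:Mul1,r1:4,r2:Mul2,r3:9
  c7: CDB Mul2=64; issue ADD r1<-Add1  regs: r0:Mul1,r1:Add1,r2:64,r3:9
  c8: issue MUL r0<-Mul2  regs: r0:Mul2,r1:Add1,r2:64,r3:9
  c9: stall  regs: r0:Mul2,r1:Add1,r2:64,r3:9
  c10: stall  regs: r0:Mul2,r1:Add1,r2:64,r3:9
  c11: stall  regs: r0:Mul2,r1:Add1,r2:64,r3:9
  c12: CDB Mul1=256; issue MUL r2<-Mul1  regs: r0:Mul2,r1:Add1,r2:Mul1,r3:9

STATUS = TAG Mul1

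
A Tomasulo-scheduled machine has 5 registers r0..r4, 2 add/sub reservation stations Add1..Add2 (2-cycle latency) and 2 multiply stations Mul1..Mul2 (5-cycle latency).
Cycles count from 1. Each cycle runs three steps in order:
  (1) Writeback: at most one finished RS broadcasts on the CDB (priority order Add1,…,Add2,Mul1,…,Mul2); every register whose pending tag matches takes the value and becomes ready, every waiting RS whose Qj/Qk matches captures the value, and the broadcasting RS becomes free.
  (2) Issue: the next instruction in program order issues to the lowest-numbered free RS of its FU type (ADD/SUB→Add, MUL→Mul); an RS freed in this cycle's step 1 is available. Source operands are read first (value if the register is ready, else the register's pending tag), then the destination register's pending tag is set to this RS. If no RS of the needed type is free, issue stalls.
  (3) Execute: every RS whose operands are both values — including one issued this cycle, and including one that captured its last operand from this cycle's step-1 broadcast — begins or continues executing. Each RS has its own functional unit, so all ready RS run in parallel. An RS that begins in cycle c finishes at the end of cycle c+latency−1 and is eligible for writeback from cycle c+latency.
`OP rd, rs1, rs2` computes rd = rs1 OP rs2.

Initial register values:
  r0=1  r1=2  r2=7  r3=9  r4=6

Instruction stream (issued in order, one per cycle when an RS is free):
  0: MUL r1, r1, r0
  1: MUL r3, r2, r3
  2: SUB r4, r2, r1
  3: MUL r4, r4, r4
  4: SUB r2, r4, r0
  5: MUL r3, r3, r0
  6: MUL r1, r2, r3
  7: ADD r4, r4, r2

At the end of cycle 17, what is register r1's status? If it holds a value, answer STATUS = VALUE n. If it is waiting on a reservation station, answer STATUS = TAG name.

STATUS = TAG Mul1

c1: issue MUL r1<-Mul1 | r0:1,r1:Mul1,r2:7,r3:9,r4:6
c2: issue MUL r3<-Mul2 | r0:1,r1:Mul1,r2:7,r3:Mul2,r4:6
c3: issue SUB r4<-Add1 | r0:1,r1:Mul1,r2:7,r3:Mul2,r4:Add1
c4: stall | r0:1,r1:Mul1,r2:7,r3:Mul2,r4:Add1
c5: stall | r0:1,r1:Mul1,r2:7,r3:Mul2,r4:Add1
c6: CDB Mul1=2; issue MUL r4<-Mul1 | r0:1,r1:2,r2:7,r3:Mul2,r4:Mul1
c7: CDB Mul2=63; issue SUB r2<-Add2 | r0:1,r1:2,r2:Add2,r3:63,r4:Mul1
c8: CDB Add1=5; issue MUL r3<-Mul2 | r0:1,r1:2,r2:Add2,r3:Mul2,r4:Mul1
c9: stall | r0:1,r1:2,r2:Add2,r3:Mul2,r4:Mul1
c10: stall | r0:1,r1:2,r2:Add2,r3:Mul2,r4:Mul1
c11: stall | r0:1,r1:2,r2:Add2,r3:Mul2,r4:Mul1
c12: stall | r0:1,r1:2,r2:Add2,r3:Mul2,r4:Mul1
c13: CDB Mul1=25; issue MUL r1<-Mul1 | r0:1,r1:Mul1,r2:Add2,r3:Mul2,r4:25
c14: CDB Mul2=63; issue ADD r4<-Add1 | r0:1,r1:Mul1,r2:Add2,r3:63,r4:Add1
c15: CDB Add2=24 | r0:1,r1:Mul1,r2:24,r3:63,r4:Add1
c16: - | r0:1,r1:Mul1,r2:24,r3:63,r4:Add1
c17: CDB Add1=49 | r0:1,r1:Mul1,r2:24,r3:63,r4:49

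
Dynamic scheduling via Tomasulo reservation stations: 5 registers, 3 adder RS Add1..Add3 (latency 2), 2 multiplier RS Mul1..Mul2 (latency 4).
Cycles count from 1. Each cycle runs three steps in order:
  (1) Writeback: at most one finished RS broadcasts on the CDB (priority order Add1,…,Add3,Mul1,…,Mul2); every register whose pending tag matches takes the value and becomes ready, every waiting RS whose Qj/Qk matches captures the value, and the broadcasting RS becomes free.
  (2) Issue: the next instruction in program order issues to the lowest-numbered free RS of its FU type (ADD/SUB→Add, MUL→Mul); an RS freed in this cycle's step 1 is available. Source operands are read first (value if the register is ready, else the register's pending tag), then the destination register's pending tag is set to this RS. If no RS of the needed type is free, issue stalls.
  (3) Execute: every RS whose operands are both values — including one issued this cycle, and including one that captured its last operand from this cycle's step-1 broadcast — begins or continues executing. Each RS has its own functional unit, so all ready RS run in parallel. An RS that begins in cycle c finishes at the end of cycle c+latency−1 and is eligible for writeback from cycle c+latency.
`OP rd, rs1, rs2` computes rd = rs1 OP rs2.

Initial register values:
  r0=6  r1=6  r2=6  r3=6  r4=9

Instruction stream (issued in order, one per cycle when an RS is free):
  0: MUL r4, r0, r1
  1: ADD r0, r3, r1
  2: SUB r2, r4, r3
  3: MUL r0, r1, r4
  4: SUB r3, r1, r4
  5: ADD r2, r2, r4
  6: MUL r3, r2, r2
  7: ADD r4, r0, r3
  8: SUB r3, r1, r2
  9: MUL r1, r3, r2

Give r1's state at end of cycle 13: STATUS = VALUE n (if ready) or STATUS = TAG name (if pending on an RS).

STATUS = TAG Mul2

cycle 1: issue MUL r4<-Mul1 // r0:6,r1:6,r2:6,r3:6,r4:Mul1
cycle 2: issue ADD r0<-Add1 // r0:Add1,r1:6,r2:6,r3:6,r4:Mul1
cycle 3: issue SUB r2<-Add2 // r0:Add1,r1:6,r2:Add2,r3:6,r4:Mul1
cycle 4: CDB Add1=12; issue MUL r0<-Mul2 // r0:Mul2,r1:6,r2:Add2,r3:6,r4:Mul1
cycle 5: CDB Mul1=36; issue SUB r3<-Add1 // r0:Mul2,r1:6,r2:Add2,r3:Add1,r4:36
cycle 6: issue ADD r2<-Add3 // r0:Mul2,r1:6,r2:Add3,r3:Add1,r4:36
cycle 7: CDB Add1=-30; issue MUL r3<-Mul1 // r0:Mul2,r1:6,r2:Add3,r3:Mul1,r4:36
cycle 8: CDB Add2=30; issue ADD r4<-Add1 // r0:Mul2,r1:6,r2:Add3,r3:Mul1,r4:Add1
cycle 9: CDB Mul2=216; issue SUB r3<-Add2 // r0:216,r1:6,r2:Add3,r3:Add2,r4:Add1
cycle 10: CDB Add3=66; issue MUL r1<-Mul2 // r0:216,r1:Mul2,r2:66,r3:Add2,r4:Add1
cycle 11: - // r0:216,r1:Mul2,r2:66,r3:Add2,r4:Add1
cycle 12: CDB Add2=-60 // r0:216,r1:Mul2,r2:66,r3:-60,r4:Add1
cycle 13: - // r0:216,r1:Mul2,r2:66,r3:-60,r4:Add1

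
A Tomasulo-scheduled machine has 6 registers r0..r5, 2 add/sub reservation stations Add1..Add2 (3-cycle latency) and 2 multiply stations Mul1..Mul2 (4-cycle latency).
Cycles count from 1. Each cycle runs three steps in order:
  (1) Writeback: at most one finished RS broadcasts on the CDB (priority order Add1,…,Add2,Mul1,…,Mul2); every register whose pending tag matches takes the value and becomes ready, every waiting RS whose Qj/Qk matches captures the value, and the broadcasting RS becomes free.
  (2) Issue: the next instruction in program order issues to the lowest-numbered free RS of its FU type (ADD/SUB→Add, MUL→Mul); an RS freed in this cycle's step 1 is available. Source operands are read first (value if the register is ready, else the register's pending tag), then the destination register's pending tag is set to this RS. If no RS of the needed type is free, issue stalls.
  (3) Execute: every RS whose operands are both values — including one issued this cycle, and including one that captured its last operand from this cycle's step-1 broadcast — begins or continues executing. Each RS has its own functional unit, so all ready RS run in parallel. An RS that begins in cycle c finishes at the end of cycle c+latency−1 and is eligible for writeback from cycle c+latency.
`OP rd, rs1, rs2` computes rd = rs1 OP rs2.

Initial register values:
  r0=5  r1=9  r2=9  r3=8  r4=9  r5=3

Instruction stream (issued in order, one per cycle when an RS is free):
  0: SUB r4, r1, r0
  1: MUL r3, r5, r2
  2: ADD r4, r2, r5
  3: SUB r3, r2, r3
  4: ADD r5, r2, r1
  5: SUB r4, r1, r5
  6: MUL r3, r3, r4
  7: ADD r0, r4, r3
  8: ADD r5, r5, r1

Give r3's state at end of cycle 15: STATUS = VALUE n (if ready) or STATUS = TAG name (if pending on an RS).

cycle 1: issue SUB r4<-Add1 // r0:5,r1:9,r2:9,r3:8,r4:Add1,r5:3
cycle 2: issue MUL r3<-Mul1 // r0:5,r1:9,r2:9,r3:Mul1,r4:Add1,r5:3
cycle 3: issue ADD r4<-Add2 // r0:5,r1:9,r2:9,r3:Mul1,r4:Add2,r5:3
cycle 4: CDB Add1=4; issue SUB r3<-Add1 // r0:5,r1:9,r2:9,r3:Add1,r4:Add2,r5:3
cycle 5: stall // r0:5,r1:9,r2:9,r3:Add1,r4:Add2,r5:3
cycle 6: CDB Add2=12; issue ADD r5<-Add2 // r0:5,r1:9,r2:9,r3:Add1,r4:12,r5:Add2
cycle 7: CDB Mul1=27; stall // r0:5,r1:9,r2:9,r3:Add1,r4:12,r5:Add2
cycle 8: stall // r0:5,r1:9,r2:9,r3:Add1,r4:12,r5:Add2
cycle 9: CDB Add2=18; issue SUB r4<-Add2 // r0:5,r1:9,r2:9,r3:Add1,r4:Add2,r5:18
cycle 10: CDB Add1=-18; issue MUL r3<-Mul1 // r0:5,r1:9,r2:9,r3:Mul1,r4:Add2,r5:18
cycle 11: issue ADD r0<-Add1 // r0:Add1,r1:9,r2:9,r3:Mul1,r4:Add2,r5:18
cycle 12: CDB Add2=-9; issue ADD r5<-Add2 // r0:Add1,r1:9,r2:9,r3:Mul1,r4:-9,r5:Add2
cycle 13: - // r0:Add1,r1:9,r2:9,r3:Mul1,r4:-9,r5:Add2
cycle 14: - // r0:Add1,r1:9,r2:9,r3:Mul1,r4:-9,r5:Add2
cycle 15: CDB Add2=27 // r0:Add1,r1:9,r2:9,r3:Mul1,r4:-9,r5:27

STATUS = TAG Mul1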